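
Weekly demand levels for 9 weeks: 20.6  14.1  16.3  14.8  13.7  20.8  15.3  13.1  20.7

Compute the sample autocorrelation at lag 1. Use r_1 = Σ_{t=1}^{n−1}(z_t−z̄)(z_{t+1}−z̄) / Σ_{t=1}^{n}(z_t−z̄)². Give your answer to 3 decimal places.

Mean z̄ = (20.6 + 14.1 + 16.3 + 14.8 + 13.7 + 20.8 + 15.3 + 13.1 + 20.7)/9 = 16.6000
Numerator Σ_{t=1}^{8}(z_t−z̄)(z_{t+1}−z̄) = -30.9300
Denominator Σ(z_t−z̄)² = 82.3800
r_1 = -30.9300 / 82.3800 = -0.375

-0.375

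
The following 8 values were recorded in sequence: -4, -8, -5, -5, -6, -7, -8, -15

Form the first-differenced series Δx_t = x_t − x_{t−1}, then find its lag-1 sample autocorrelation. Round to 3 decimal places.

First differences Δx: -4, 3, 0, -1, -1, -1, -7
Mean of differences = -1.5714
Numerator Σ(Δx_t−Δx̄)(Δx_{t+1}−Δx̄) = -5.4694
Denominator Σ(Δx_t−Δx̄)² = 59.7143
r_1(Δx) = -5.4694 / 59.7143 = -0.092

-0.092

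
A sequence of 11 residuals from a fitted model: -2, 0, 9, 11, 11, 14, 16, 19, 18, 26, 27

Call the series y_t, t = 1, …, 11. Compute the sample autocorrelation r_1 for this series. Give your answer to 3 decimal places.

0.648

Mean ȳ = (-2 + 0 + 9 + 11 + 11 + 14 + 16 + 19 + 18 + 26 + 27)/11 = 13.5455
Numerator Σ_{t=1}^{10}(y_t−ȳ)(y_{t+1}−ȳ) = 550.8843
Denominator Σ(y_t−ȳ)² = 850.7273
r_1 = 550.8843 / 850.7273 = 0.648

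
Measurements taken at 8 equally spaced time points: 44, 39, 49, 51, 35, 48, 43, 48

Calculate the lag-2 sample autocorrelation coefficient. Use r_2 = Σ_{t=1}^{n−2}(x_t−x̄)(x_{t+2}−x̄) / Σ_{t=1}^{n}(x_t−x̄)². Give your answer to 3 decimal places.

Mean x̄ = (44 + 39 + 49 + 51 + 35 + 48 + 43 + 48)/8 = 44.6250
Σ(x_t−x̄)(x_{t+2}−x̄) = (-2.7344) + (-35.8594) + (-42.1094) + (21.5156) + (15.6406) + (11.3906) = -32.1563
Denominator Σ(x_t−x̄)² = 209.8750
r_2 = -32.1563 / 209.8750 = -0.153

-0.153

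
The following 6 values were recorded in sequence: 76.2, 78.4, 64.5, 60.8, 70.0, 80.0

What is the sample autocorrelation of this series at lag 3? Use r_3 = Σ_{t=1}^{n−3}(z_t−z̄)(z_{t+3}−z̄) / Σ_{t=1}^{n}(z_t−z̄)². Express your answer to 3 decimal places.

Mean z̄ = (76.2 + 78.4 + 64.5 + 60.8 + 70.0 + 80.0)/6 = 71.6500
Σ(z_t−z̄)(z_{t+3}−z̄) = (-49.3675) + (-11.1375) + (-59.7025) = -120.2075
Denominator Σ(z_t−z̄)² = 307.5550
r_3 = -120.2075 / 307.5550 = -0.391

-0.391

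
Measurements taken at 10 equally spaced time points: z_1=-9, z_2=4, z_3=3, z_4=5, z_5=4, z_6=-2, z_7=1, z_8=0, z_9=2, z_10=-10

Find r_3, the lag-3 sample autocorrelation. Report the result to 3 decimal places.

-0.166

Mean z̄ = (-9 + 4 + 3 + 5 + 4 − 2 + 1 + 0 + 2 − 10)/10 = -0.2000
Σ(z_t−z̄)(z_{t+3}−z̄) = (-45.7600) + (17.6400) + (-5.7600) + (6.2400) + (0.8400) + (-3.9600) + (-11.7600) = -42.5200
Denominator Σ(z_t−z̄)² = 255.6000
r_3 = -42.5200 / 255.6000 = -0.166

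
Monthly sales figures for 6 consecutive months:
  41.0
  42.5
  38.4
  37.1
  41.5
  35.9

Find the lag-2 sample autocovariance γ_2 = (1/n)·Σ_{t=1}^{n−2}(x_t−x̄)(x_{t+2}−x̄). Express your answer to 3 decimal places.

-0.463

Mean x̄ = (41.0 + 42.5 + 38.4 + 37.1 + 41.5 + 35.9)/6 = 39.4000
Σ_{t=1}^{4}(x_t−x̄)(x_{t+2}−x̄) = -2.7800
γ_2 = -2.7800 / 6 = -0.463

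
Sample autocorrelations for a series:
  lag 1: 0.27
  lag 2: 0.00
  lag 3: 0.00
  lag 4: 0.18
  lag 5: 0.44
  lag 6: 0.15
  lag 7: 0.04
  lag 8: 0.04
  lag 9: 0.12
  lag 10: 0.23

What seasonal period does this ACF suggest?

5

The largest autocorrelation is r_5 = 0.44; the remaining lags stay at or below 0.27. The elevated value at lag 1 (0.27), dropping to 0.00 at lag 2, reflects decaying short-term dependence rather than seasonality.
The dominant spike at lag 5 indicates a seasonal period of 5.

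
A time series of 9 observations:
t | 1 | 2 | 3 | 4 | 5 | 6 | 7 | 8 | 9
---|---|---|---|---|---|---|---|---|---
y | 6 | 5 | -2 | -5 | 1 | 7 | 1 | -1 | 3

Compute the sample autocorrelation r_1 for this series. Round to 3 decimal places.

Mean ȳ = (6 + 5 − 2 − 5 + 1 + 7 + 1 − 1 + 3)/9 = 1.6667
Numerator Σ_{t=1}^{8}(y_t−ȳ)(y_{t+1}−ȳ) = 22.2222
Denominator Σ(y_t−ȳ)² = 126.0000
r_1 = 22.2222 / 126.0000 = 0.176

0.176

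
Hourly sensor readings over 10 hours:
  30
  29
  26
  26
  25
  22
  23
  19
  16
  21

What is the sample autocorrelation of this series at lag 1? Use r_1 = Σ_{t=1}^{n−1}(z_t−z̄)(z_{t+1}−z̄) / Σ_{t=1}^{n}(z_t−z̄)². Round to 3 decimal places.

Mean z̄ = (30 + 29 + 26 + 26 + 25 + 22 + 23 + 19 + 16 + 21)/10 = 23.7000
Numerator Σ_{t=1}^{9}(z_t−z̄)(z_{t+1}−z̄) = 113.1100
Denominator Σ(z_t−z̄)² = 172.1000
r_1 = 113.1100 / 172.1000 = 0.657

0.657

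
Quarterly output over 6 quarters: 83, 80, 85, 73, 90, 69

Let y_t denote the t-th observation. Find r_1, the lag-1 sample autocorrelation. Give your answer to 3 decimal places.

-0.707

Mean ȳ = (83 + 80 + 85 + 73 + 90 + 69)/6 = 80.0000
Deviations from mean: 3.0000, 0.0000, 5.0000, -7.0000, 10.0000, -11.0000
Σ(y_t−ȳ)(y_{t+1}−ȳ) = (0.0000) + (0.0000) + (-35.0000) + (-70.0000) + (-110.0000) = -215.0000
Denominator Σ(y_t−ȳ)² = 304.0000
r_1 = -215.0000 / 304.0000 = -0.707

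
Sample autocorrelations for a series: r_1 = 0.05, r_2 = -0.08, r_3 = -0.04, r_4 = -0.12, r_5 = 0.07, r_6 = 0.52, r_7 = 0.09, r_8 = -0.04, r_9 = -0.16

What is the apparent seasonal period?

6

The largest autocorrelation is r_6 = 0.52; the remaining lags stay at or below 0.09.
The dominant spike at lag 6 indicates a seasonal period of 6.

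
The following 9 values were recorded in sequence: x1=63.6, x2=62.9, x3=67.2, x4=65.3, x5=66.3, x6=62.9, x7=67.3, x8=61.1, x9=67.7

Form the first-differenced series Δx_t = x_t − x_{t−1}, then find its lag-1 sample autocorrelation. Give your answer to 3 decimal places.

-0.736

First differences Δx: -0.7, 4.3, -1.9, 1.0, -3.4, 4.4, -6.2, 6.6
Mean of differences = 0.5125
Numerator Σ(Δx_t−Δx̄)(Δx_{t+1}−Δx̄) = -98.9802
Denominator Σ(Δx_t−Δx̄)² = 134.4088
r_1(Δx) = -98.9802 / 134.4088 = -0.736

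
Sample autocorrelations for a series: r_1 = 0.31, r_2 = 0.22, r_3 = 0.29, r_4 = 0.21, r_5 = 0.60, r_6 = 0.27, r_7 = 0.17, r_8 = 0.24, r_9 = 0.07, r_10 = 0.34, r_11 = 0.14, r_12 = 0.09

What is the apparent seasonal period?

The largest autocorrelation is r_5 = 0.60, with a weaker echo at lag 10 (0.34); the remaining lags stay at or below 0.31. The elevated value at lag 1 (0.31), dropping to 0.22 at lag 2, reflects decaying short-term dependence rather than seasonality.
The dominant spike at lag 5 indicates a seasonal period of 5.

5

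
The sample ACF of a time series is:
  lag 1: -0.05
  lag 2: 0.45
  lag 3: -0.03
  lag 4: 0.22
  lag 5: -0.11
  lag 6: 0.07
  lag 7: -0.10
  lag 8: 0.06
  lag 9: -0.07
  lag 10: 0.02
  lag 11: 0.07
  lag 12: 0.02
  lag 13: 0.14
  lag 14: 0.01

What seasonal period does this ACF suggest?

2

The largest autocorrelation is r_2 = 0.45, with a weaker echo at lag 4 (0.22); the remaining lags stay at or below 0.14.
The dominant spike at lag 2 indicates a seasonal period of 2.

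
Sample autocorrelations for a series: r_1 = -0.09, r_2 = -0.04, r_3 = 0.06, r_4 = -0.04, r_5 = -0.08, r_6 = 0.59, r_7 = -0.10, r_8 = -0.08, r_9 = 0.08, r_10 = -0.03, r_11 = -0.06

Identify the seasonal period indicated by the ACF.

The largest autocorrelation is r_6 = 0.59; the remaining lags stay at or below 0.08.
The dominant spike at lag 6 indicates a seasonal period of 6.

6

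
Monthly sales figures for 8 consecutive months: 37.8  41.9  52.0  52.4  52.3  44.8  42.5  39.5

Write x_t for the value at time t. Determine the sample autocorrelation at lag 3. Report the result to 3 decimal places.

Mean x̄ = (37.8 + 41.9 + 52.0 + 52.4 + 52.3 + 44.8 + 42.5 + 39.5)/8 = 45.4000
Deviations from mean: -7.6000, -3.5000, 6.6000, 7.0000, 6.9000, -0.6000, -2.9000, -5.9000
Numerator Σ_{t=1}^{5}(x_t−x̄)(x_{t+3}−x̄) = -142.3200
Denominator Σ(x_t−x̄)² = 253.7600
r_3 = -142.3200 / 253.7600 = -0.561

-0.561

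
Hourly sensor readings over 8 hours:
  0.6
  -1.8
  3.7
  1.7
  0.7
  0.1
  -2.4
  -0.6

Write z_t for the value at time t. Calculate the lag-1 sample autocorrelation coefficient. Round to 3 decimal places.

Mean z̄ = (0.6 − 1.8 + 3.7 + 1.7 + 0.7 + 0.1 − 2.4 − 0.6)/8 = 0.2500
Deviations from mean: 0.3500, -2.0500, 3.4500, 1.4500, 0.4500, -0.1500, -2.6500, -0.8500
Numerator Σ_{t=1}^{7}(z_t−z̄)(z_{t+1}−z̄) = 0.4475
Denominator Σ(z_t−z̄)² = 26.3000
r_1 = 0.4475 / 26.3000 = 0.017

0.017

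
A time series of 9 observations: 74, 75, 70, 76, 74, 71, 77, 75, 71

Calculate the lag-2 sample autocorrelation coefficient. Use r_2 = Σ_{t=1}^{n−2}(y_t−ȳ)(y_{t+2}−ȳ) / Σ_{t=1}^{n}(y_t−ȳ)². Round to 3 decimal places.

-0.352

Mean ȳ = (74 + 75 + 70 + 76 + 74 + 71 + 77 + 75 + 71)/9 = 73.6667
Σ(y_t−ȳ)(y_{t+2}−ȳ) = (-1.2222) + (3.1111) + (-1.2222) + (-6.2222) + (1.1111) + (-3.5556) + (-8.8889) = -16.8889
Denominator Σ(y_t−ȳ)² = 48.0000
r_2 = -16.8889 / 48.0000 = -0.352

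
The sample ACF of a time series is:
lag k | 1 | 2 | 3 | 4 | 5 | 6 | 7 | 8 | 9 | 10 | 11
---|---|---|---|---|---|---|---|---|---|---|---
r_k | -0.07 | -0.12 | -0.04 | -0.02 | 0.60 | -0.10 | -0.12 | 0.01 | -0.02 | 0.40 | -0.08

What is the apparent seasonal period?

5

The largest autocorrelation is r_5 = 0.60, with a weaker echo at lag 10 (0.40); the remaining lags stay at or below 0.01.
The dominant spike at lag 5 indicates a seasonal period of 5.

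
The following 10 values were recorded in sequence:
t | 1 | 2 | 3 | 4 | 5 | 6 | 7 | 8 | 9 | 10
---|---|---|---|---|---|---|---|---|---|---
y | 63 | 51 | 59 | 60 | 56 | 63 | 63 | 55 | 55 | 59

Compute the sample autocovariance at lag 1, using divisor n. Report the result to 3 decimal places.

-3.736

Mean ȳ = (63 + 51 + 59 + 60 + 56 + 63 + 63 + 55 + 55 + 59)/10 = 58.4000
Σ_{t=1}^{9}(y_t−ȳ)(y_{t+1}−ȳ) = -37.3600
γ_1 = -37.3600 / 10 = -3.736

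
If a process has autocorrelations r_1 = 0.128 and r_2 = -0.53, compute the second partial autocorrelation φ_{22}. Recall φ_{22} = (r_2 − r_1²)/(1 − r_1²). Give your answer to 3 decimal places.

-0.555

φ_{22} = (r_2 − r_1²) / (1 − r_1²)
r_1² = (0.128)² = 0.016384
Numerator = -0.53 − 0.0164 = -0.5464; denominator = 1 − 0.0164 = 0.9836
φ_{22} = -0.5464 / 0.9836 = -0.555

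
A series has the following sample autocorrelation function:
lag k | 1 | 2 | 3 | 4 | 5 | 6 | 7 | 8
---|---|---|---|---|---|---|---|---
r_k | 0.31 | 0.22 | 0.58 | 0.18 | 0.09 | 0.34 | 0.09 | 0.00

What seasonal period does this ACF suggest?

The largest autocorrelation is r_3 = 0.58, with a weaker echo at lag 6 (0.34); the remaining lags stay at or below 0.31. The elevated value at lag 1 (0.31), dropping to 0.22 at lag 2, reflects decaying short-term dependence rather than seasonality.
The dominant spike at lag 3 indicates a seasonal period of 3.

3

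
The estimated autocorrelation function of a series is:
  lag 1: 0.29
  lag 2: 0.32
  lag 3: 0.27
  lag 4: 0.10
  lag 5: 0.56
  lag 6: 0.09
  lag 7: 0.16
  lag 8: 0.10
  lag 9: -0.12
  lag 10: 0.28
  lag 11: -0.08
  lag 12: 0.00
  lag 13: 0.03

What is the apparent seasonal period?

5

The largest autocorrelation is r_5 = 0.56; the remaining lags stay at or below 0.32.
The dominant spike at lag 5 indicates a seasonal period of 5.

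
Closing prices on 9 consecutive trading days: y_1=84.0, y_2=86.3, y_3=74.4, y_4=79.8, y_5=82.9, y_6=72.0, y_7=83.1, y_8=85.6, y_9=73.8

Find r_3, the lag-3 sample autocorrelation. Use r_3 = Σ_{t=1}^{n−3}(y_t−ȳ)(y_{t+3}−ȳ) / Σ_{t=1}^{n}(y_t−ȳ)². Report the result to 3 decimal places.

0.539

Mean ȳ = (84.0 + 86.3 + 74.4 + 79.8 + 82.9 + 72.0 + 83.1 + 85.6 + 73.8)/9 = 80.2111
Σ(y_t−ȳ)(y_{t+3}−ȳ) = (-1.5577) + (16.3723) + (47.7157) + (-1.1877) + (14.4901) + (52.6423) = 128.4752
Denominator Σ(y_t−ȳ)² = 238.5089
r_3 = 128.4752 / 238.5089 = 0.539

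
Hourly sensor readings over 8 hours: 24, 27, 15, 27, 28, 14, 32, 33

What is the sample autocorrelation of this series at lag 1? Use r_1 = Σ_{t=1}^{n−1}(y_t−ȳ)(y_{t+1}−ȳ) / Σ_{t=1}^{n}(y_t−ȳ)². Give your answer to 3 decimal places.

-0.256

Mean ȳ = (24 + 27 + 15 + 27 + 28 + 14 + 32 + 33)/8 = 25.0000
Deviations from mean: -1.0000, 2.0000, -10.0000, 2.0000, 3.0000, -11.0000, 7.0000, 8.0000
Σ(y_t−ȳ)(y_{t+1}−ȳ) = (-2.0000) + (-20.0000) + (-20.0000) + (6.0000) + (-33.0000) + (-77.0000) + (56.0000) = -90.0000
Denominator Σ(y_t−ȳ)² = 352.0000
r_1 = -90.0000 / 352.0000 = -0.256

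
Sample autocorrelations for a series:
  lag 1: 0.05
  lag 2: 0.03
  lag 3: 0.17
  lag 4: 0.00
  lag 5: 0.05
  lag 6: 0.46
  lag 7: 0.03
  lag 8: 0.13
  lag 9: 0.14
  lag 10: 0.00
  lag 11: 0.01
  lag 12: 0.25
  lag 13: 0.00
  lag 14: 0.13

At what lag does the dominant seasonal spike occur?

6

The largest autocorrelation is r_6 = 0.46, with a weaker echo at lag 12 (0.25); the remaining lags stay at or below 0.17.
The dominant spike at lag 6 indicates a seasonal period of 6.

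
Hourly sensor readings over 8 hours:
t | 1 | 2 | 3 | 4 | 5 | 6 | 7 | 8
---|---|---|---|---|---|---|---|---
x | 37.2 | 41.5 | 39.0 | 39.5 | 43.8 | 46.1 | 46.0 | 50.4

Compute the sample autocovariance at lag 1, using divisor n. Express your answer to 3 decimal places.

7.468

Mean x̄ = (37.2 + 41.5 + 39.0 + 39.5 + 43.8 + 46.1 + 46.0 + 50.4)/8 = 42.9375
Σ_{t=1}^{7}(x_t−x̄)(x_{t+1}−x̄) = 59.7448
γ_1 = 59.7448 / 8 = 7.468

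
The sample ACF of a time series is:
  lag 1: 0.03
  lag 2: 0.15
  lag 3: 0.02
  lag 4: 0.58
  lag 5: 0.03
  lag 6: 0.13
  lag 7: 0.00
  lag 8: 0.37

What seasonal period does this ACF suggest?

4

The largest autocorrelation is r_4 = 0.58, with a weaker echo at lag 8 (0.37); the remaining lags stay at or below 0.15.
The dominant spike at lag 4 indicates a seasonal period of 4.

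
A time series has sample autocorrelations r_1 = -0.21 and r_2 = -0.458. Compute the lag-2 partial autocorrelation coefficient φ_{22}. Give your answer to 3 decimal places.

φ_{22} = (r_2 − r_1²) / (1 − r_1²)
r_1² = (-0.21)² = 0.0441
Numerator = -0.458 − 0.0441 = -0.5021; denominator = 1 − 0.0441 = 0.9559
φ_{22} = -0.5021 / 0.9559 = -0.525

-0.525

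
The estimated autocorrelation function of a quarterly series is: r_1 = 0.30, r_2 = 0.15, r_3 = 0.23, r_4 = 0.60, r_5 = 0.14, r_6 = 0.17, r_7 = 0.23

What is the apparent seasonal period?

4

The largest autocorrelation is r_4 = 0.60; the remaining lags stay at or below 0.30. The elevated value at lag 1 (0.30), dropping to 0.15 at lag 2, reflects decaying short-term dependence rather than seasonality.
The dominant spike at lag 4 indicates a seasonal period of 4.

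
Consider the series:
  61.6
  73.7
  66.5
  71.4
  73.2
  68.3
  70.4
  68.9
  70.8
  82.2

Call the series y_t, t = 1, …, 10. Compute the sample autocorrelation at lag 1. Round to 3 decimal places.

-0.174

Mean ȳ = (61.6 + 73.7 + 66.5 + 71.4 + 73.2 + 68.3 + 70.4 + 68.9 + 70.8 + 82.2)/10 = 70.7000
Numerator Σ_{t=1}^{9}(y_t−ȳ)(y_{t+1}−ȳ) = -44.8600
Denominator Σ(y_t−ȳ)² = 257.5400
r_1 = -44.8600 / 257.5400 = -0.174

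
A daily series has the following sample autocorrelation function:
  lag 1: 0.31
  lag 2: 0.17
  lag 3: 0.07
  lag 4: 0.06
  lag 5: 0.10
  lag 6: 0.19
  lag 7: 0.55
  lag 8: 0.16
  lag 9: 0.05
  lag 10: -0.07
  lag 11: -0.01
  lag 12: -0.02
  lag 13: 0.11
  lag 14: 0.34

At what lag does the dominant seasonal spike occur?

7

The largest autocorrelation is r_7 = 0.55, with a weaker echo at lag 14 (0.34); the remaining lags stay at or below 0.31. The elevated value at lag 1 (0.31), dropping to 0.17 at lag 2, reflects decaying short-term dependence rather than seasonality.
The dominant spike at lag 7 indicates a seasonal period of 7.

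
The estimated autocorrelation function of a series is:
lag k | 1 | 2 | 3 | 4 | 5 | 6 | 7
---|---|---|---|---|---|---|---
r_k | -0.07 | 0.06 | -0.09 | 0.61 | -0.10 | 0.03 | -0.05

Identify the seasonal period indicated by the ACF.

The largest autocorrelation is r_4 = 0.61; the remaining lags stay at or below 0.06.
The dominant spike at lag 4 indicates a seasonal period of 4.

4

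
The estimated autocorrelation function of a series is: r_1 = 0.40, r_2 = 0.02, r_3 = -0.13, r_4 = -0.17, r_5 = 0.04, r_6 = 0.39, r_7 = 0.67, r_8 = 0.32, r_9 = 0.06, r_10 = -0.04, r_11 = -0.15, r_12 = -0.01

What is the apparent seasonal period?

7

The largest autocorrelation is r_7 = 0.67; the remaining lags stay at or below 0.40. The elevated value at lag 1 (0.40), dropping to 0.02 at lag 2, reflects decaying short-term dependence rather than seasonality.
The dominant spike at lag 7 indicates a seasonal period of 7.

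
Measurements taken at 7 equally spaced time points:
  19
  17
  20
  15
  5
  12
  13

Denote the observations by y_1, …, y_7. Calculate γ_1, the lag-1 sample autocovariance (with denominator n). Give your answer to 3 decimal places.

7.178

Mean ȳ = (19 + 17 + 20 + 15 + 5 + 12 + 13)/7 = 14.4286
Deviations: 4.5714, 2.5714, 5.5714, 0.5714, -9.4286, -2.4286, -1.4286
Σ_{t=1}^{6}(y_t−ȳ)(y_{t+1}−ȳ) = 50.2449
γ_1 = 50.2449 / 7 = 7.178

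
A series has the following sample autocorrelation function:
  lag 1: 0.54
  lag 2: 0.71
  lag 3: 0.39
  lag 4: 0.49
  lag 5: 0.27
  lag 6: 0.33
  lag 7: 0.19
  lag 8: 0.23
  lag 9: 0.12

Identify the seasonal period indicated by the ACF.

The largest autocorrelation is r_2 = 0.71; the remaining lags stay at or below 0.54.
The dominant spike at lag 2 indicates a seasonal period of 2.

2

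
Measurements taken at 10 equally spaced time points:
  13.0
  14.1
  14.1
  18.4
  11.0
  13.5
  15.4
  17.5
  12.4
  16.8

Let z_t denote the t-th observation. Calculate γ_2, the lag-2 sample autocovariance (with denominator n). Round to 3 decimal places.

-0.498

Mean z̄ = (13.0 + 14.1 + 14.1 + 18.4 + 11.0 + 13.5 + 15.4 + 17.5 + 12.4 + 16.8)/10 = 14.6200
Σ_{t=1}^{8}(z_t−z̄)(z_{t+2}−z̄) = -4.9768
γ_2 = -4.9768 / 10 = -0.498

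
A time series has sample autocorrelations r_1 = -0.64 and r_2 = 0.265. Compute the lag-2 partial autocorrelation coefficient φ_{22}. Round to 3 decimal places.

-0.245

φ_{22} = (r_2 − r_1²) / (1 − r_1²)
r_1² = (-0.64)² = 0.4096
Numerator = 0.265 − 0.4096 = -0.1446; denominator = 1 − 0.4096 = 0.5904
φ_{22} = -0.1446 / 0.5904 = -0.245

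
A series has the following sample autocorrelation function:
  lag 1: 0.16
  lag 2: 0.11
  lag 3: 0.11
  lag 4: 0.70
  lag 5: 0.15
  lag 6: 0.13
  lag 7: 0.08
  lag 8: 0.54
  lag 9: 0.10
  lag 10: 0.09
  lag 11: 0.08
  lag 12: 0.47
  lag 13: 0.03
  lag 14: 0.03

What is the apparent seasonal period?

4

The largest autocorrelation is r_4 = 0.70, with weaker echoes at lags 8 (0.54) and 12 (0.47); the remaining lags stay at or below 0.16.
The dominant spike at lag 4 indicates a seasonal period of 4.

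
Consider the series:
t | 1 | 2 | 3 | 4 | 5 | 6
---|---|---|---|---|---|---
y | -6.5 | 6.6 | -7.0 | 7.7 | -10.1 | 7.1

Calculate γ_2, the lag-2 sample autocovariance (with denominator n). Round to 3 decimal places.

36.946

Mean ȳ = (-6.5 + 6.6 − 7.0 + 7.7 − 10.1 + 7.1)/6 = -0.3667
Σ_{t=1}^{4}(y_t−ȳ)(y_{t+2}−ȳ) = 221.6778
γ_2 = 221.6778 / 6 = 36.946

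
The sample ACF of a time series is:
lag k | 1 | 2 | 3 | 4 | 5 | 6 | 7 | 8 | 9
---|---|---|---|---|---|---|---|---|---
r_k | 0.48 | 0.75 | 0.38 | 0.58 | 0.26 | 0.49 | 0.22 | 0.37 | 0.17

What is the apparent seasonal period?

The largest autocorrelation is r_2 = 0.75, with weaker echoes at lags 4 (0.58) and 6 (0.49); the remaining lags stay at or below 0.48.
The dominant spike at lag 2 indicates a seasonal period of 2.

2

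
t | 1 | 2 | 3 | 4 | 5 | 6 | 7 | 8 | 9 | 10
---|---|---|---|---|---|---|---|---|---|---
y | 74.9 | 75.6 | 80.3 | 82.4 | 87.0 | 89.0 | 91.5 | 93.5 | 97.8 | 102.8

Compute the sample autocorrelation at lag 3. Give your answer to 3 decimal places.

0.146

Mean ȳ = (74.9 + 75.6 + 80.3 + 82.4 + 87.0 + 89.0 + 91.5 + 93.5 + 97.8 + 102.8)/10 = 87.4800
Σ(y_t−ȳ)(y_{t+3}−ȳ) = (63.9064) + (5.7024) + (-10.9136) + (-20.4216) + (-2.8896) + (15.6864) + (61.5864) = 112.6568
Denominator Σ(y_t−ȳ)² = 772.8960
r_3 = 112.6568 / 772.8960 = 0.146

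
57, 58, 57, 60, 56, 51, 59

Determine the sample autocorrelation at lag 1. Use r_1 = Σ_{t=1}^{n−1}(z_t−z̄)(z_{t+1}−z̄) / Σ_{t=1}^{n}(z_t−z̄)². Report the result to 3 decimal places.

Mean z̄ = (57 + 58 + 57 + 60 + 56 + 51 + 59)/7 = 56.8571
Deviations from mean: 0.1429, 1.1429, 0.1429, 3.1429, -0.8571, -5.8571, 2.1429
Numerator Σ_{t=1}^{6}(z_t−z̄)(z_{t+1}−z̄) = -9.4490
Denominator Σ(z_t−z̄)² = 50.8571
r_1 = -9.4490 / 50.8571 = -0.186

-0.186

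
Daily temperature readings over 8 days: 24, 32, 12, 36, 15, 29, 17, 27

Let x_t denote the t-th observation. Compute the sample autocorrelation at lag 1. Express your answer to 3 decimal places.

-0.870

Mean x̄ = (24 + 32 + 12 + 36 + 15 + 29 + 17 + 27)/8 = 24.0000
Deviations from mean: 0.0000, 8.0000, -12.0000, 12.0000, -9.0000, 5.0000, -7.0000, 3.0000
Numerator Σ_{t=1}^{7}(x_t−x̄)(x_{t+1}−x̄) = -449.0000
Denominator Σ(x_t−x̄)² = 516.0000
r_1 = -449.0000 / 516.0000 = -0.870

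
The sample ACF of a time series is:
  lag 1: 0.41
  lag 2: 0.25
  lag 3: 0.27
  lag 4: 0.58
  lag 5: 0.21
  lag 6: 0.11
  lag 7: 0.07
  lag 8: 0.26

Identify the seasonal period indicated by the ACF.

4

The largest autocorrelation is r_4 = 0.58; the remaining lags stay at or below 0.41. The elevated value at lag 1 (0.41), dropping to 0.25 at lag 2, reflects decaying short-term dependence rather than seasonality.
The dominant spike at lag 4 indicates a seasonal period of 4.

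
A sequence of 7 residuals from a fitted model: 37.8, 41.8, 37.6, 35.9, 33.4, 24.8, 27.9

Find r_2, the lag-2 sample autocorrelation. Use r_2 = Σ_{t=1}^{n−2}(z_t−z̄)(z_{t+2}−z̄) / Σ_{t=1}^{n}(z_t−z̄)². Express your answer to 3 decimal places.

Mean z̄ = (37.8 + 41.8 + 37.6 + 35.9 + 33.4 + 24.8 + 27.9)/7 = 34.1714
Deviations from mean: 3.6286, 7.6286, 3.4286, 1.7286, -0.7714, -9.3714, -6.2714
Σ(z_t−z̄)(z_{t+2}−z̄) = (12.4408) + (13.1865) + (-2.6449) + (-16.1992) + (4.8380) = 11.6212
Denominator Σ(z_t−z̄)² = 213.8543
r_2 = 11.6212 / 213.8543 = 0.054

0.054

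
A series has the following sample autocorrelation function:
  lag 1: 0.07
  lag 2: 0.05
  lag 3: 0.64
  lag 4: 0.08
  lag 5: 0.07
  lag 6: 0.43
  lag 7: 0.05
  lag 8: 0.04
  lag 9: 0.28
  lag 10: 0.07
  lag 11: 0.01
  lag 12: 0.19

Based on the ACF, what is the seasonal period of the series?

The largest autocorrelation is r_3 = 0.64, with weaker echoes at lags 6 (0.43), 9 (0.28) and 12 (0.19); the remaining lags stay at or below 0.08.
The dominant spike at lag 3 indicates a seasonal period of 3.

3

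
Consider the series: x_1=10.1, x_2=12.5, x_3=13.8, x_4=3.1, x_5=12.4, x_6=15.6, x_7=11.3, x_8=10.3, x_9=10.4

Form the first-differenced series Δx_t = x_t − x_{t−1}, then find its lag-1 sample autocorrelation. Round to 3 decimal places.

-0.378

First differences Δx: 2.4, 1.3, -10.7, 9.3, 3.2, -4.3, -1.0, 0.1
Mean of differences = 0.0375
Numerator Σ(Δx_t−Δx̄)(Δx_{t+1}−Δx̄) = -90.0189
Denominator Σ(Δx_t−Δx̄)² = 238.1588
r_1(Δx) = -90.0189 / 238.1588 = -0.378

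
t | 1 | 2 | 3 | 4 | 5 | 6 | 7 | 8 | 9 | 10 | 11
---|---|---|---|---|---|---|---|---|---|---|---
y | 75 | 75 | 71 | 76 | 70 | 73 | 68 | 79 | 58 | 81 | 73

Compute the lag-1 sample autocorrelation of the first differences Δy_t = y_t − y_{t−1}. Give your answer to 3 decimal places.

First differences Δy: 0, -4, 5, -6, 3, -5, 11, -21, 23, -8
Mean of differences = -0.2000
Numerator Σ(Δy_t−Δȳ)(Δy_{t+1}−Δȳ) = -1034.8400
Denominator Σ(Δy_t−Δȳ)² = 1265.6000
r_1(Δy) = -1034.8400 / 1265.6000 = -0.818

-0.818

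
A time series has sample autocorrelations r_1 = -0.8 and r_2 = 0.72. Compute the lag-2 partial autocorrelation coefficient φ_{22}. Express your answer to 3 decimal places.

φ_{22} = (r_2 − r_1²) / (1 − r_1²)
r_1² = (-0.8)² = 0.64
Numerator = 0.72 − 0.6400 = 0.0800; denominator = 1 − 0.6400 = 0.3600
φ_{22} = 0.0800 / 0.3600 = 0.222

0.222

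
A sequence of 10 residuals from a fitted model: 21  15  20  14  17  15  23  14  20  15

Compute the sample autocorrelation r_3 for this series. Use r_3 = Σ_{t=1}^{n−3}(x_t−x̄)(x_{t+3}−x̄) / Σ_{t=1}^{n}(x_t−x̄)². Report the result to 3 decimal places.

Mean x̄ = (21 + 15 + 20 + 14 + 17 + 15 + 23 + 14 + 20 + 15)/10 = 17.4000
Σ(x_t−x̄)(x_{t+3}−x̄) = (-12.2400) + (0.9600) + (-6.2400) + (-19.0400) + (1.3600) + (-6.2400) + (-13.4400) = -54.8800
Denominator Σ(x_t−x̄)² = 98.4000
r_3 = -54.8800 / 98.4000 = -0.558

-0.558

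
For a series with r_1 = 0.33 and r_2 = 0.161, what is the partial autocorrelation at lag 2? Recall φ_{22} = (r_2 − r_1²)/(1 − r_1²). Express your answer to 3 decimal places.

φ_{22} = (r_2 − r_1²) / (1 − r_1²)
r_1² = (0.33)² = 0.1089
Numerator = 0.161 − 0.1089 = 0.0521; denominator = 1 − 0.1089 = 0.8911
φ_{22} = 0.0521 / 0.8911 = 0.058

0.058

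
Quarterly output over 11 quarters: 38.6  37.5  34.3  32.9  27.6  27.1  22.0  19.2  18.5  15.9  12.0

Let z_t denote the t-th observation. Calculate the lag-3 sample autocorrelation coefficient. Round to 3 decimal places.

0.246

Mean z̄ = (38.6 + 37.5 + 34.3 + 32.9 + 27.6 + 27.1 + 22.0 + 19.2 + 18.5 + 15.9 + 12.0)/11 = 25.9636
Numerator Σ_{t=1}^{8}(z_t−z̄)(z_{t+3}−z̄) = 203.2924
Denominator Σ(z_t−z̄)² = 827.7655
r_3 = 203.2924 / 827.7655 = 0.246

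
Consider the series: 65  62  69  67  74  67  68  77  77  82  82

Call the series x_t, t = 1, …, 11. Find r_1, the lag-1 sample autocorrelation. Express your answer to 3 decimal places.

Mean x̄ = (65 + 62 + 69 + 67 + 74 + 67 + 68 + 77 + 77 + 82 + 82)/11 = 71.8182
Numerator Σ_{t=1}^{10}(x_t−x̄)(x_{t+1}−x̄) = 269.0579
Denominator Σ(x_t−x̄)² = 477.6364
r_1 = 269.0579 / 477.6364 = 0.563

0.563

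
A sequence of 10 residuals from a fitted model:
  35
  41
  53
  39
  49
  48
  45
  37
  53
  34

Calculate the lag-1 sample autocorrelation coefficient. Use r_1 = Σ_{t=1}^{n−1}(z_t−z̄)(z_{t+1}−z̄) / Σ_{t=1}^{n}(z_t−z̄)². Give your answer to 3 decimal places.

-0.428

Mean z̄ = (35 + 41 + 53 + 39 + 49 + 48 + 45 + 37 + 53 + 34)/10 = 43.4000
Numerator Σ_{t=1}^{9}(z_t−z̄)(z_{t+1}−z̄) = -198.5600
Denominator Σ(z_t−z̄)² = 464.4000
r_1 = -198.5600 / 464.4000 = -0.428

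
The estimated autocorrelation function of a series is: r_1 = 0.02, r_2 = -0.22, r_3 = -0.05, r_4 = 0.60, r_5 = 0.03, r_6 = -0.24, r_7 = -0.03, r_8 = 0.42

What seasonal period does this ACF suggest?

The largest autocorrelation is r_4 = 0.60, with a weaker echo at lag 8 (0.42); the remaining lags stay at or below 0.03.
The dominant spike at lag 4 indicates a seasonal period of 4.

4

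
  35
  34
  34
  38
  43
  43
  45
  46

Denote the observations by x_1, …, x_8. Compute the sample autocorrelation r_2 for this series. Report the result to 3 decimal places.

0.281

Mean x̄ = (35 + 34 + 34 + 38 + 43 + 43 + 45 + 46)/8 = 39.7500
Deviations from mean: -4.7500, -5.7500, -5.7500, -1.7500, 3.2500, 3.2500, 5.2500, 6.2500
Numerator Σ_{t=1}^{6}(x_t−x̄)(x_{t+2}−x̄) = 50.3750
Denominator Σ(x_t−x̄)² = 179.5000
r_2 = 50.3750 / 179.5000 = 0.281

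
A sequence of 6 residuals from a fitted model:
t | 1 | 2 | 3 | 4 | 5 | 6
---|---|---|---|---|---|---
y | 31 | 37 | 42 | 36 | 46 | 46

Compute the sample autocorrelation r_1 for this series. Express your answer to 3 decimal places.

Mean ȳ = (31 + 37 + 42 + 36 + 46 + 46)/6 = 39.6667
Σ(y_t−ȳ)(y_{t+1}−ȳ) = (23.1111) + (-6.2222) + (-8.5556) + (-23.2222) + (40.1111) = 25.2222
Denominator Σ(y_t−ȳ)² = 181.3333
r_1 = 25.2222 / 181.3333 = 0.139

0.139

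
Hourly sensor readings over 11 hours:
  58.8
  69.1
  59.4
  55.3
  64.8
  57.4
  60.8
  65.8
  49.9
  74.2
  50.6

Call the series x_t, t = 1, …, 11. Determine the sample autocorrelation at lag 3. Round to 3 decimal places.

0.098

Mean x̄ = (58.8 + 69.1 + 59.4 + 55.3 + 64.8 + 57.4 + 60.8 + 65.8 + 49.9 + 74.2 + 50.6)/11 = 60.5545
Numerator Σ_{t=1}^{8}(x_t−x̄)(x_{t+3}−x̄) = 54.8638
Denominator Σ(x_t−x̄)² = 559.4073
r_3 = 54.8638 / 559.4073 = 0.098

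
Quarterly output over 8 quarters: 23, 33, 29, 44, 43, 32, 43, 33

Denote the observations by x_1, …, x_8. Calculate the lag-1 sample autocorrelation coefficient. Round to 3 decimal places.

-0.025

Mean x̄ = (23 + 33 + 29 + 44 + 43 + 32 + 43 + 33)/8 = 35.0000
Deviations from mean: -12.0000, -2.0000, -6.0000, 9.0000, 8.0000, -3.0000, 8.0000, -2.0000
Σ(x_t−x̄)(x_{t+1}−x̄) = (24.0000) + (12.0000) + (-54.0000) + (72.0000) + (-24.0000) + (-24.0000) + (-16.0000) = -10.0000
Denominator Σ(x_t−x̄)² = 406.0000
r_1 = -10.0000 / 406.0000 = -0.025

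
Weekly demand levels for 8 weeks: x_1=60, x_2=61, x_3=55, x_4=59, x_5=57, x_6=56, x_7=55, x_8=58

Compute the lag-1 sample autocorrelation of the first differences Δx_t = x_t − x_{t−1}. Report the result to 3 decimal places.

First differences Δx: 1, -6, 4, -2, -1, -1, 3
Mean of differences = -0.2857
Numerator Σ(Δx_t−Δx̄)(Δx_{t+1}−Δx̄) = -39.7959
Denominator Σ(Δx_t−Δx̄)² = 67.4286
r_1(Δx) = -39.7959 / 67.4286 = -0.590

-0.590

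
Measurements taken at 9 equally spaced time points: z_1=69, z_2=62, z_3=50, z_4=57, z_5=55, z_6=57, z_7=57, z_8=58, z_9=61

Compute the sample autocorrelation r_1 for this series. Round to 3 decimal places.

Mean z̄ = (69 + 62 + 50 + 57 + 55 + 57 + 57 + 58 + 61)/9 = 58.4444
Numerator Σ_{t=1}^{8}(z_t−z̄)(z_{t+1}−z̄) = 31.2469
Denominator Σ(z_t−z̄)² = 220.2222
r_1 = 31.2469 / 220.2222 = 0.142

0.142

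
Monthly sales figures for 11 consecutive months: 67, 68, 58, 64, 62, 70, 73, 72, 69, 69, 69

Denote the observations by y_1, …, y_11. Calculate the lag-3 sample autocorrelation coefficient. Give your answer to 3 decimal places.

-0.252

Mean ȳ = (67 + 68 + 58 + 64 + 62 + 70 + 73 + 72 + 69 + 69 + 69)/11 = 67.3636
Numerator Σ_{t=1}^{8}(y_t−ȳ)(y_{t+3}−ȳ) = -49.5785
Denominator Σ(y_t−ȳ)² = 196.5455
r_3 = -49.5785 / 196.5455 = -0.252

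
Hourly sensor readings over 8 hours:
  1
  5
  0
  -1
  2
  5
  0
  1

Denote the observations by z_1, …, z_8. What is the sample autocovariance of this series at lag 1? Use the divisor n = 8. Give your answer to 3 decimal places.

-0.939

Mean z̄ = (1 + 5 + 0 − 1 + 2 + 5 + 0 + 1)/8 = 1.6250
Σ_{t=1}^{7}(z_t−z̄)(z_{t+1}−z̄) = -7.5156
γ_1 = -7.5156 / 8 = -0.939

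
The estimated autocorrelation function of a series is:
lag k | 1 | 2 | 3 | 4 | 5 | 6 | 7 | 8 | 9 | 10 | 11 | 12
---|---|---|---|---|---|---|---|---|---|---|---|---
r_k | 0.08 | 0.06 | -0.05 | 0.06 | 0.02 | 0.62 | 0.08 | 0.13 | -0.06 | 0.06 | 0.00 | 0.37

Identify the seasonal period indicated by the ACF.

6

The largest autocorrelation is r_6 = 0.62, with a weaker echo at lag 12 (0.37); the remaining lags stay at or below 0.13.
The dominant spike at lag 6 indicates a seasonal period of 6.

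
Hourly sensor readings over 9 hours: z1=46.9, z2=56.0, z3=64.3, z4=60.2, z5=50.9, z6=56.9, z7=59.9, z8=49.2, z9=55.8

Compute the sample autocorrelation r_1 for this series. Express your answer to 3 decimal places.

Mean z̄ = (46.9 + 56.0 + 64.3 + 60.2 + 50.9 + 56.9 + 59.9 + 49.2 + 55.8)/9 = 55.5667
Numerator Σ_{t=1}^{8}(z_t−z̄)(z_{t+1}−z̄) = -10.6478
Denominator Σ(z_t−z̄)² = 255.9600
r_1 = -10.6478 / 255.9600 = -0.042

-0.042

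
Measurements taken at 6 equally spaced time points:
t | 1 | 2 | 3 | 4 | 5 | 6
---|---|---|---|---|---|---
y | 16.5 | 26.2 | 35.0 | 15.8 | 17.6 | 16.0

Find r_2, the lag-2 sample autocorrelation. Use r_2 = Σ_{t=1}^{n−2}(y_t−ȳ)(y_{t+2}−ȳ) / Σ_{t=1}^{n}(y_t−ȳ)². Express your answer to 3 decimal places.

-0.369

Mean ȳ = (16.5 + 26.2 + 35.0 + 15.8 + 17.6 + 16.0)/6 = 21.1833
Deviations from mean: -4.6833, 5.0167, 13.8167, -5.3833, -3.5833, -5.1833
Numerator Σ_{t=1}^{4}(y_t−ȳ)(y_{t+2}−ȳ) = -113.3206
Denominator Σ(y_t−ȳ)² = 306.6883
r_2 = -113.3206 / 306.6883 = -0.369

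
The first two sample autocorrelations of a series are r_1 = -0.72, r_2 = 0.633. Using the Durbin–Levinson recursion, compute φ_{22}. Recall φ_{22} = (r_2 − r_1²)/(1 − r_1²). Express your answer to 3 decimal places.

φ_{22} = (r_2 − r_1²) / (1 − r_1²)
r_1² = (-0.72)² = 0.5184
Numerator = 0.633 − 0.5184 = 0.1146; denominator = 1 − 0.5184 = 0.4816
φ_{22} = 0.1146 / 0.4816 = 0.238

0.238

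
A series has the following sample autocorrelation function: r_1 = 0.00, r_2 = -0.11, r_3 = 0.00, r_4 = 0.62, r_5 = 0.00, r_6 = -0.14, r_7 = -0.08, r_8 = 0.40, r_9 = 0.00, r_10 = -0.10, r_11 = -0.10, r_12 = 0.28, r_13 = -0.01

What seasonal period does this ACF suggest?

4

The largest autocorrelation is r_4 = 0.62, with weaker echoes at lags 8 (0.40) and 12 (0.28); the remaining lags stay at or below 0.00.
The dominant spike at lag 4 indicates a seasonal period of 4.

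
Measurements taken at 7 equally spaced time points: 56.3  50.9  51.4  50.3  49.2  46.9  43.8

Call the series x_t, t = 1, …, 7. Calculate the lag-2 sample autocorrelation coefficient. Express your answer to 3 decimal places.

0.133

Mean x̄ = (56.3 + 50.9 + 51.4 + 50.3 + 49.2 + 46.9 + 43.8)/7 = 49.8286
Deviations from mean: 6.4714, 1.0714, 1.5714, 0.4714, -0.6286, -2.9286, -6.0286
Numerator Σ_{t=1}^{5}(x_t−x̄)(x_{t+2}−x̄) = 12.0955
Denominator Σ(x_t−x̄)² = 91.0343
r_2 = 12.0955 / 91.0343 = 0.133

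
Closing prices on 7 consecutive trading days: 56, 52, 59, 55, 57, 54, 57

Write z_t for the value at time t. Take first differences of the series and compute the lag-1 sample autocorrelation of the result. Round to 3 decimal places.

-0.772

First differences Δz: -4, 7, -4, 2, -3, 3
Mean of differences = 0.1667
Numerator Σ(Δz_t−Δz̄)(Δz_{t+1}−Δz̄) = -79.3611
Denominator Σ(Δz_t−Δz̄)² = 102.8333
r_1(Δz) = -79.3611 / 102.8333 = -0.772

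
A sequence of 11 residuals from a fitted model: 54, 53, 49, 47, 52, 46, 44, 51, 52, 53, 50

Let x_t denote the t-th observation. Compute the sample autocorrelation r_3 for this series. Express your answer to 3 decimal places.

-0.068

Mean x̄ = (54 + 53 + 49 + 47 + 52 + 46 + 44 + 51 + 52 + 53 + 50)/11 = 50.0909
Numerator Σ_{t=1}^{8}(x_t−x̄)(x_{t+3}−x̄) = -7.1157
Denominator Σ(x_t−x̄)² = 104.9091
r_3 = -7.1157 / 104.9091 = -0.068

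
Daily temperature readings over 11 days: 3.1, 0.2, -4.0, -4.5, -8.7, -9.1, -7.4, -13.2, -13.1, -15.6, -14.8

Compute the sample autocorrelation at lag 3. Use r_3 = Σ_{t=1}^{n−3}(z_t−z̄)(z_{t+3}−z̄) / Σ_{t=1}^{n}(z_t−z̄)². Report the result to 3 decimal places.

Mean z̄ = (3.1 + 0.2 − 4.0 − 4.5 − 8.7 − 9.1 − 7.4 − 13.2 − 13.1 − 15.6 − 14.8)/11 = -7.9182
Numerator Σ_{t=1}^{8}(z_t−z̄)(z_{t+3}−z̄) = 71.0772
Denominator Σ(z_t−z̄)² = 377.7364
r_3 = 71.0772 / 377.7364 = 0.188

0.188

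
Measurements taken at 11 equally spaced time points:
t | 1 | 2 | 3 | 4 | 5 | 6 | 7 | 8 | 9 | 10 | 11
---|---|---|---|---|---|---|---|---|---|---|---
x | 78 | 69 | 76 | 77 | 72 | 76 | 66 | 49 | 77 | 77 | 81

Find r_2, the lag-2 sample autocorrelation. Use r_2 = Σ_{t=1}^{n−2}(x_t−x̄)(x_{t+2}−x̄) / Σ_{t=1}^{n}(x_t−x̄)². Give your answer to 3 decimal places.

-0.198

Mean x̄ = (78 + 69 + 76 + 77 + 72 + 76 + 66 + 49 + 77 + 77 + 81)/11 = 72.5455
Numerator Σ_{t=1}^{9}(x_t−x̄)(x_{t+2}−x̄) = -157.5950
Denominator Σ(x_t−x̄)² = 794.7273
r_2 = -157.5950 / 794.7273 = -0.198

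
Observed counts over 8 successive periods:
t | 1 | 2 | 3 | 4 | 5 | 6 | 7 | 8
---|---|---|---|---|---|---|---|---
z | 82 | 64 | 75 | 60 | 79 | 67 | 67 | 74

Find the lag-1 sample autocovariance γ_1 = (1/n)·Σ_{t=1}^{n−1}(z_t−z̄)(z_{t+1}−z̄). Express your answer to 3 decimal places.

Mean z̄ = (82 + 64 + 75 + 60 + 79 + 67 + 67 + 74)/8 = 71.0000
Σ_{t=1}^{7}(z_t−z̄)(z_{t+1}−z̄) = -265.0000
γ_1 = -265.0000 / 8 = -33.125

-33.125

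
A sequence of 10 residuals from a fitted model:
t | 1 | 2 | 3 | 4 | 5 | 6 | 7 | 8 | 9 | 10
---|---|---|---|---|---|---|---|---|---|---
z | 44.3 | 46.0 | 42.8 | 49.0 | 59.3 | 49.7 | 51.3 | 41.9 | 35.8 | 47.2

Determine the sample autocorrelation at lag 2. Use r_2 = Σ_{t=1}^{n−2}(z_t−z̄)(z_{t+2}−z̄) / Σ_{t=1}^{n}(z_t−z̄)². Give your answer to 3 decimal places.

Mean z̄ = (44.3 + 46.0 + 42.8 + 49.0 + 59.3 + 49.7 + 51.3 + 41.9 + 35.8 + 47.2)/10 = 46.7300
Numerator Σ_{t=1}^{8}(z_t−z̄)(z_{t+2}−z̄) = -43.8858
Denominator Σ(z_t−z̄)² = 357.7610
r_2 = -43.8858 / 357.7610 = -0.123

-0.123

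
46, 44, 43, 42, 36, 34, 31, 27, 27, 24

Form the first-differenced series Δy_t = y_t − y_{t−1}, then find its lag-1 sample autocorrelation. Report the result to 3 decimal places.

First differences Δy: -2, -1, -1, -6, -2, -3, -4, 0, -3
Mean of differences = -2.4444
Numerator Σ(Δy_t−Δȳ)(Δy_{t+1}−Δȳ) = -8.5309
Denominator Σ(Δy_t−Δȳ)² = 26.2222
r_1(Δy) = -8.5309 / 26.2222 = -0.325

-0.325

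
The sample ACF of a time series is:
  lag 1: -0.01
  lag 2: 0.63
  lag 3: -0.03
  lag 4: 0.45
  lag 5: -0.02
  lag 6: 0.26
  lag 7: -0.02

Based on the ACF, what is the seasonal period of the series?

2

The largest autocorrelation is r_2 = 0.63, with weaker echoes at lags 4 (0.45) and 6 (0.26); the remaining lags stay at or below -0.01.
The dominant spike at lag 2 indicates a seasonal period of 2.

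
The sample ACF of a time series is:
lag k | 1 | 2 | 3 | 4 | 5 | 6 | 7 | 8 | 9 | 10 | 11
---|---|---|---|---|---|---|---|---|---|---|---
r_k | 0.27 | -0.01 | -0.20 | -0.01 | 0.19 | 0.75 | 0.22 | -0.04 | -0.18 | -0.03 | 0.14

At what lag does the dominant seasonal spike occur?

6

The largest autocorrelation is r_6 = 0.75; the remaining lags stay at or below 0.27.
The dominant spike at lag 6 indicates a seasonal period of 6.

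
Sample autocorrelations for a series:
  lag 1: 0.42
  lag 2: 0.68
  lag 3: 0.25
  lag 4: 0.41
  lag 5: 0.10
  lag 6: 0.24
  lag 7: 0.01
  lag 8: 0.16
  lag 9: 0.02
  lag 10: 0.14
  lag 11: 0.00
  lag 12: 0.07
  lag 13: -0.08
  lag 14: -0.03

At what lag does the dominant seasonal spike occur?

The largest autocorrelation is r_2 = 0.68; the remaining lags stay at or below 0.42.
The dominant spike at lag 2 indicates a seasonal period of 2.

2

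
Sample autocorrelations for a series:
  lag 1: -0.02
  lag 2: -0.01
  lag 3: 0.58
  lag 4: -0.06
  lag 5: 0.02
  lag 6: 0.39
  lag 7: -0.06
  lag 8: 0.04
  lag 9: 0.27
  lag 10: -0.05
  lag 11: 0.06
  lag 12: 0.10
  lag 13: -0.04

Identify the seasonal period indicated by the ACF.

The largest autocorrelation is r_3 = 0.58, with weaker echoes at lags 6 (0.39) and 9 (0.27); the remaining lags stay at or below 0.10.
The dominant spike at lag 3 indicates a seasonal period of 3.

3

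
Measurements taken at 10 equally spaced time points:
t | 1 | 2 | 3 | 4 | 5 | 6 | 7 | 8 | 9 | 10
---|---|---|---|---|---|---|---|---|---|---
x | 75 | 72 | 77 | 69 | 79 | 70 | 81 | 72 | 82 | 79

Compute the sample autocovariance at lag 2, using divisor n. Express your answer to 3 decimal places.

12.548

Mean x̄ = (75 + 72 + 77 + 69 + 79 + 70 + 81 + 72 + 82 + 79)/10 = 75.6000
Σ_{t=1}^{8}(x_t−x̄)(x_{t+2}−x̄) = 125.4800
γ_2 = 125.4800 / 10 = 12.548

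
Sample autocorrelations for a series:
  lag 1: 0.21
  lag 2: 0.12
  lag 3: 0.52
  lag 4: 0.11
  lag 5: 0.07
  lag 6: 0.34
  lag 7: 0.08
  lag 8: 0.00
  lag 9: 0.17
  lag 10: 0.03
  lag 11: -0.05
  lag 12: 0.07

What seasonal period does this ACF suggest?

3

The largest autocorrelation is r_3 = 0.52, with a weaker echo at lag 6 (0.34); the remaining lags stay at or below 0.21. The elevated value at lag 1 (0.21), dropping to 0.12 at lag 2, reflects decaying short-term dependence rather than seasonality.
The dominant spike at lag 3 indicates a seasonal period of 3.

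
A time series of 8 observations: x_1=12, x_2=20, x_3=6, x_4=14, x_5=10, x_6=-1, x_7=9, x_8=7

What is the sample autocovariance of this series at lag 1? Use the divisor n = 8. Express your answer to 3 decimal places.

Mean x̄ = (12 + 20 + 6 + 14 + 10 − 1 + 9 + 7)/8 = 9.6250
Σ_{t=1}^{7}(x_t−x̄)(x_{t+1}−x̄) = -22.8906
γ_1 = -22.8906 / 8 = -2.861

-2.861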